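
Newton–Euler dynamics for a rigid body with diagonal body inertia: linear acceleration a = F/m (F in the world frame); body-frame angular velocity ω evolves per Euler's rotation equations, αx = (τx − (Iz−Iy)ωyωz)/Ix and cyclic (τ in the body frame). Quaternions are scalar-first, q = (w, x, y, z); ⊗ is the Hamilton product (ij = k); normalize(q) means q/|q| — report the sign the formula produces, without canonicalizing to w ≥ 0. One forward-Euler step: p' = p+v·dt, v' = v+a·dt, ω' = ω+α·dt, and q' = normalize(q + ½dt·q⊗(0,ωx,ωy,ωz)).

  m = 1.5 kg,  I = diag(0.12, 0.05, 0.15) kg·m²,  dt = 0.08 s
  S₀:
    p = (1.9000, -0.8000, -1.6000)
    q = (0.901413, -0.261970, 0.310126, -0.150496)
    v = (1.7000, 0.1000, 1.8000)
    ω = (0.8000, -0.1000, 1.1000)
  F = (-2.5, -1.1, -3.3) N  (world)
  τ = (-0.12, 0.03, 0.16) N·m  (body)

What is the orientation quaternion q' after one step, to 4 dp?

Hamilton product q⊗(0,ω) = (0.4061342, 1.0472194, 0.0776289, 0.7696505)
updated quaternion q' = (0.9163, -0.2198, 0.3128, -0.1195)

q' = (0.9163, -0.2198, 0.3128, -0.1195)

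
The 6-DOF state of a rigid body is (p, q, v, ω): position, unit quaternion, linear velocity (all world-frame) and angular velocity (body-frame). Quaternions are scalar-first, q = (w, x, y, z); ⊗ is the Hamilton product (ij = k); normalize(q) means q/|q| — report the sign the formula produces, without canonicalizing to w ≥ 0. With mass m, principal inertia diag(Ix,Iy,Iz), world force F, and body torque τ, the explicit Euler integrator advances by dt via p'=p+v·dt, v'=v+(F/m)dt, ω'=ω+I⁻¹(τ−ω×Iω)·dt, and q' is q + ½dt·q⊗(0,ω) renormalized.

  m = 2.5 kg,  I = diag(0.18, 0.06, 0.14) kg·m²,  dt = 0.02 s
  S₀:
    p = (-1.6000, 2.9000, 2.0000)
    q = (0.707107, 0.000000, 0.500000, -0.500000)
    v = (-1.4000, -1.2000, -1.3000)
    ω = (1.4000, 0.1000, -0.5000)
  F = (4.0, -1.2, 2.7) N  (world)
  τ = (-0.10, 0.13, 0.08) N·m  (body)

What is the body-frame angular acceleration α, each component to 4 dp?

α = (-0.5333, 2.6333, 0.6914)

gyro term ω×Iω = (-0.0040, -0.0280, -0.0168)
angular accel α = (-0.5333, 2.6333, 0.6914)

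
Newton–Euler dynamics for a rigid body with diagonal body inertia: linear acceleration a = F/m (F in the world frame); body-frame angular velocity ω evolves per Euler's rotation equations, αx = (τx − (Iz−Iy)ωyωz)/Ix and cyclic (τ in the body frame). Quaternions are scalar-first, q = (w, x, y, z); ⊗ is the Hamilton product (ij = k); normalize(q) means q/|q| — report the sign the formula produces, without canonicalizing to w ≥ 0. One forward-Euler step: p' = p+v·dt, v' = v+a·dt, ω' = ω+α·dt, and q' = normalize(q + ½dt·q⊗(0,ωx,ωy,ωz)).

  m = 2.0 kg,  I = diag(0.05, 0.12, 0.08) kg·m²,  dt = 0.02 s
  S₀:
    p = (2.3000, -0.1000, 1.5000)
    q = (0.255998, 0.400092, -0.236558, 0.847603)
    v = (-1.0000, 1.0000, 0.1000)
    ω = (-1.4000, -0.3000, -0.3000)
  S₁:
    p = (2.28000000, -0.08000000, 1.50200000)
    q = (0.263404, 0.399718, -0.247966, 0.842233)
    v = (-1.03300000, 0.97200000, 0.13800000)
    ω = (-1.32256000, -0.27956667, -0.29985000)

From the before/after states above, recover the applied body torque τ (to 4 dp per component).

τ = (0.1900, 0.1100, 0.0300)

rate change Δω = (0.07744000, 0.02043333, 0.00015000)
precession coupling = (-0.0036, -0.0126, 0.0294)
I·α + gyro = (0.1900, 0.1100, 0.0300)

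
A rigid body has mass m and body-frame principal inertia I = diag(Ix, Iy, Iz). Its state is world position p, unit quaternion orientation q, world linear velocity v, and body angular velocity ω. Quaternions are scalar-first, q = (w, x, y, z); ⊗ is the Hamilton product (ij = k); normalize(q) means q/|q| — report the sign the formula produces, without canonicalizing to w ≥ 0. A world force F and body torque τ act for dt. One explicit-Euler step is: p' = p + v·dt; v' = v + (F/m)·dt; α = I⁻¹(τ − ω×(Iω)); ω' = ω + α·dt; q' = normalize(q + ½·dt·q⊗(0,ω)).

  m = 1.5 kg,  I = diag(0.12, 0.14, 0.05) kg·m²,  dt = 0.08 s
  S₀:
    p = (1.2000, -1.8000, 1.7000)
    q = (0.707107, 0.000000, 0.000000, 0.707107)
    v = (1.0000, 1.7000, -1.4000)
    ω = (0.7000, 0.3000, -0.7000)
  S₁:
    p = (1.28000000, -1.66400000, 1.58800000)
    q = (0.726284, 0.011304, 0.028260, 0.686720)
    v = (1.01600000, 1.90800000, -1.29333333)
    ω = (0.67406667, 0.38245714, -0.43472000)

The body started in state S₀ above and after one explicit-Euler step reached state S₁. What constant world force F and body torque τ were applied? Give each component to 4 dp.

F = (0.3000, 3.9000, 2.0000)
τ = (-0.0200, 0.1100, 0.1700)

Δω = ω₁−ω₀ = (-0.02593333, 0.08245714, 0.26528000)
gyro term ω₀×Iω₀ = (0.0189, -0.0343, 0.0042)
τ = I·(Δω/dt) + ω₀×(Iω₀) = (-0.0200, 0.1100, 0.1700)
velocity change Δv = (0.01600000, 0.20800000, 0.10666667)
F = m·Δv/dt = (0.3000, 3.9000, 2.0000)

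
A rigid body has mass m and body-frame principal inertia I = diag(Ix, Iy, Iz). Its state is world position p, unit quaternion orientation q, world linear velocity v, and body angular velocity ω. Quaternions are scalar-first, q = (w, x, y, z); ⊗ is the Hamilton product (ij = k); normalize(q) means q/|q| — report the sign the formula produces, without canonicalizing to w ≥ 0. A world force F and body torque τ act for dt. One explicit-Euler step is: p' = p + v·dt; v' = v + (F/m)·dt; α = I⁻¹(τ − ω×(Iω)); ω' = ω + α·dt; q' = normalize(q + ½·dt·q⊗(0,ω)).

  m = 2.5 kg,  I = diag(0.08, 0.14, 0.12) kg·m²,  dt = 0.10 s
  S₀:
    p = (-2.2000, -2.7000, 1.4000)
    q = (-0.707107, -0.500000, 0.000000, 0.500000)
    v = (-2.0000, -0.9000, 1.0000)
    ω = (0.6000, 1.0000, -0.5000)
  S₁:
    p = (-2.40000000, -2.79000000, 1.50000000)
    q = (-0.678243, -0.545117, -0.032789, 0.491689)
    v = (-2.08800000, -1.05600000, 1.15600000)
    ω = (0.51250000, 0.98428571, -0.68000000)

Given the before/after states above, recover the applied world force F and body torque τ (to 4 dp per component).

F = (-2.2000, -3.9000, 3.9000)
τ = (-0.0600, -0.0100, -0.1800)

Δω = ω₁−ω₀ = (-0.08750000, -0.01571429, -0.18000000)
ω₀×(Iω₀) = (0.0100, 0.0120, 0.0360)
I·α + gyro = (-0.0600, -0.0100, -0.1800)
velocity change Δv = (-0.08800000, -0.15600000, 0.15600000)
m·(v₁−v₀)/dt = (-2.2000, -3.9000, 3.9000)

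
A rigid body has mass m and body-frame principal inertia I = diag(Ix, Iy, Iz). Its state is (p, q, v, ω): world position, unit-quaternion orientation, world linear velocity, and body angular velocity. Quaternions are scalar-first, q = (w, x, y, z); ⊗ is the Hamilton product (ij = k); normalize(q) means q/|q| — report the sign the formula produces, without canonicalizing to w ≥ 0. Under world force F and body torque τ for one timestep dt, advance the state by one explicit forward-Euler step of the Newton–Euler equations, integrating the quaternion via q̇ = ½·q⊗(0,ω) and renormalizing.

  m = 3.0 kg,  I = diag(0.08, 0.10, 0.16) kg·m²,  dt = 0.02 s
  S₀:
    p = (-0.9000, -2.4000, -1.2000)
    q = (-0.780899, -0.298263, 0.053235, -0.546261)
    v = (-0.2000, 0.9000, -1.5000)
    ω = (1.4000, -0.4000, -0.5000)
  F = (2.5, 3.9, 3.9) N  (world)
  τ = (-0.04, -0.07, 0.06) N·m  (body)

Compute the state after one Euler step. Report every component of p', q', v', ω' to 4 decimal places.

p' = (-0.9040, -2.3820, -1.2300)
q' = (-0.7791, -0.3116, 0.0472, -0.5418)
v' = (-0.1833, 0.9260, -1.4740)
ω' = (1.3870, -0.4252, -0.4911)

(τ − ω×Iω)/I = (-0.6500, -1.2600, 0.4450)
ω + α·dt = (1.3870, -0.4252, -0.4911)
q⊗(0,ω) = (0.1657317, -1.3383805, -0.6015373, 0.4352257)
updated quaternion q' = (-0.7791, -0.3116, 0.0472, -0.5418)
p + v·dt = (-0.9040, -2.3820, -1.2300)
v + (F/m)dt = (-0.1833, 0.9260, -1.4740)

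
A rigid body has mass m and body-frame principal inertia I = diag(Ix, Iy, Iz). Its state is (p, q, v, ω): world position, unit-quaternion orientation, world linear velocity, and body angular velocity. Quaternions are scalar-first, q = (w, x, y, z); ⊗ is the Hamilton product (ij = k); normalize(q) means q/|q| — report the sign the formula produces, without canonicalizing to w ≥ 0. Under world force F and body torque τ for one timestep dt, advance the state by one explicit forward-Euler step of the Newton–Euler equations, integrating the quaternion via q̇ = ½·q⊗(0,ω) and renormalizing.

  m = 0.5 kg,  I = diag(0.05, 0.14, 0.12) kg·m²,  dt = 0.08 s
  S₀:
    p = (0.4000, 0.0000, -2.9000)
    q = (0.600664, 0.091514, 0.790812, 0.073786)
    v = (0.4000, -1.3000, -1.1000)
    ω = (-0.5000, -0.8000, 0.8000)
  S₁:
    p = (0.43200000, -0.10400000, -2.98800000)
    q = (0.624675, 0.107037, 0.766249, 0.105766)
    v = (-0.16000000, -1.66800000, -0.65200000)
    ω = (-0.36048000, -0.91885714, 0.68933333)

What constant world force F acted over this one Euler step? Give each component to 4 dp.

v₁ − v₀ = (-0.56000000, -0.36800000, 0.44800000)
applied force F = (-3.5000, -2.3000, 2.8000)

F = (-3.5000, -2.3000, 2.8000)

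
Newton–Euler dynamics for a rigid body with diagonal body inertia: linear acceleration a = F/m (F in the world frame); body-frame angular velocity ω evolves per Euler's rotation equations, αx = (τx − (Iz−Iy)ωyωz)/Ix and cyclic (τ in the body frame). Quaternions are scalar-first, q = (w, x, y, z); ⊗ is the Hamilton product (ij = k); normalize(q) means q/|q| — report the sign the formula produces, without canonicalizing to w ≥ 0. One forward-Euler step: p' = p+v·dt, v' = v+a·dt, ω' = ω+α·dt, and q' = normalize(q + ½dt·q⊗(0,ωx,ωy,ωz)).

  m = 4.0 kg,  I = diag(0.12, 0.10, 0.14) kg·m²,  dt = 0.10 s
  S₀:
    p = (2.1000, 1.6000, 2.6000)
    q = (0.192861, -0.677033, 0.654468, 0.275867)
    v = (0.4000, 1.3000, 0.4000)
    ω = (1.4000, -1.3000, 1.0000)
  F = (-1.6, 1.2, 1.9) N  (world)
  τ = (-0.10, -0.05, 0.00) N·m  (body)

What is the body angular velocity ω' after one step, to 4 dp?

ω' = (1.3600, -1.3220, 0.9740)

ω×(Iω) gyroscopic = (-0.0520, -0.0280, 0.0364)
(τ − ω×Iω)/I = (-0.4000, -0.2200, -0.2600)
ω + α·dt = (1.3600, -1.3220, 0.9740)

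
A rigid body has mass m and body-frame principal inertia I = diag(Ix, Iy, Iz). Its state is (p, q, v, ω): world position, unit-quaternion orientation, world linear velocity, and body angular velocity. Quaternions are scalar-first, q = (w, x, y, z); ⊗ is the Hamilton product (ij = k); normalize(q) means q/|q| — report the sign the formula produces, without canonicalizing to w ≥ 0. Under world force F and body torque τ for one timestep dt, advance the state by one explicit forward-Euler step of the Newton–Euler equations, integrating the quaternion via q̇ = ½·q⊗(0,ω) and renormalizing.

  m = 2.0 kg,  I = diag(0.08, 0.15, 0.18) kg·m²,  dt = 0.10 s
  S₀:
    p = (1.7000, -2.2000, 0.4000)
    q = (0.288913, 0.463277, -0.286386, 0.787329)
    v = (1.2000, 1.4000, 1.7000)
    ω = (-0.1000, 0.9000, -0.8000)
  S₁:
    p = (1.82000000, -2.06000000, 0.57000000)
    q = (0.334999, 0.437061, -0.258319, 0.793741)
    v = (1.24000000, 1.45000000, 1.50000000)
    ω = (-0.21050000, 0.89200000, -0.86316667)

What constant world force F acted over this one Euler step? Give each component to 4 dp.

F = (0.8000, 1.0000, -4.0000)

Δv = v₁−v₀ = (0.04000000, 0.05000000, -0.20000000)
m·(v₁−v₀)/dt = (0.8000, 1.0000, -4.0000)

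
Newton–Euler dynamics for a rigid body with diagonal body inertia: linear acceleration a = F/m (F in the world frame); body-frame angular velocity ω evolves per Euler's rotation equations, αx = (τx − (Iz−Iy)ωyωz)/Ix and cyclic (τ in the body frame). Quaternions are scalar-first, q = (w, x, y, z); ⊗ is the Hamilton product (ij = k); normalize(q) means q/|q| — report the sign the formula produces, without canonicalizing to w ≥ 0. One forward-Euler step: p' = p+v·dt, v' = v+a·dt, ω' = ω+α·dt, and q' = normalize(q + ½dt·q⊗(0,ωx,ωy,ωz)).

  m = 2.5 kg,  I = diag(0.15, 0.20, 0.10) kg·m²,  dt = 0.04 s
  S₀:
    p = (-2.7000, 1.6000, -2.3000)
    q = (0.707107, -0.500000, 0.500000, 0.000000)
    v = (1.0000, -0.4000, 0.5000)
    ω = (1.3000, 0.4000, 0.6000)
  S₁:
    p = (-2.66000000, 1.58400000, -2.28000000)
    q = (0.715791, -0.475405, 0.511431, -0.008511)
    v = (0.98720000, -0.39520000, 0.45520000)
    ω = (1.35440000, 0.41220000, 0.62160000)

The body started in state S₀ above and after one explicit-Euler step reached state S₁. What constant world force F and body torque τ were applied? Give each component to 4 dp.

F = (-0.8000, 0.3000, -2.8000)
τ = (0.1800, 0.1000, 0.0800)

velocity change Δv = (-0.01280000, 0.00480000, -0.04480000)
m·(v₁−v₀)/dt = (-0.8000, 0.3000, -2.8000)
Δω = ω₁−ω₀ = (0.05440000, 0.01220000, 0.02160000)
applied torque τ = (0.1800, 0.1000, 0.0800)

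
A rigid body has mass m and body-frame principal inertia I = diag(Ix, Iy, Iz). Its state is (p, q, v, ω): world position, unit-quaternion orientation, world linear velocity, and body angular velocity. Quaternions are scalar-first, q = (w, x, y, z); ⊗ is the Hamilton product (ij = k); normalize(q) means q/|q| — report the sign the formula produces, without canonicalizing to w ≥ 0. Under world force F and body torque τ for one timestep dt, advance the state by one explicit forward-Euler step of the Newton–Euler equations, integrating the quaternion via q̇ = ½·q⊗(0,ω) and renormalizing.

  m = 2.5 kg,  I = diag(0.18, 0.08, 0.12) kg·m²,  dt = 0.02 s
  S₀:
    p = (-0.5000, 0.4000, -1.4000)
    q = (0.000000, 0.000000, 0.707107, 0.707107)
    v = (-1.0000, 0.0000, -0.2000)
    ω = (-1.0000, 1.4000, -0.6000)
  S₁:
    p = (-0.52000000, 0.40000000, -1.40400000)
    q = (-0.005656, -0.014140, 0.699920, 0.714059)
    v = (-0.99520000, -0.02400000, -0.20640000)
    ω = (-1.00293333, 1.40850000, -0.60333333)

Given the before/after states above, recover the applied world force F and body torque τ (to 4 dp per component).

v₁ − v₀ = (0.00480000, -0.02400000, -0.00640000)
m·(v₁−v₀)/dt = (0.6000, -3.0000, -0.8000)
rate change Δω = (-0.00293333, 0.00850000, -0.00333333)
ω₀×(Iω₀) = (-0.0336, 0.0360, 0.1400)
I·α + gyro = (-0.0600, 0.0700, 0.1200)

F = (0.6000, -3.0000, -0.8000)
τ = (-0.0600, 0.0700, 0.1200)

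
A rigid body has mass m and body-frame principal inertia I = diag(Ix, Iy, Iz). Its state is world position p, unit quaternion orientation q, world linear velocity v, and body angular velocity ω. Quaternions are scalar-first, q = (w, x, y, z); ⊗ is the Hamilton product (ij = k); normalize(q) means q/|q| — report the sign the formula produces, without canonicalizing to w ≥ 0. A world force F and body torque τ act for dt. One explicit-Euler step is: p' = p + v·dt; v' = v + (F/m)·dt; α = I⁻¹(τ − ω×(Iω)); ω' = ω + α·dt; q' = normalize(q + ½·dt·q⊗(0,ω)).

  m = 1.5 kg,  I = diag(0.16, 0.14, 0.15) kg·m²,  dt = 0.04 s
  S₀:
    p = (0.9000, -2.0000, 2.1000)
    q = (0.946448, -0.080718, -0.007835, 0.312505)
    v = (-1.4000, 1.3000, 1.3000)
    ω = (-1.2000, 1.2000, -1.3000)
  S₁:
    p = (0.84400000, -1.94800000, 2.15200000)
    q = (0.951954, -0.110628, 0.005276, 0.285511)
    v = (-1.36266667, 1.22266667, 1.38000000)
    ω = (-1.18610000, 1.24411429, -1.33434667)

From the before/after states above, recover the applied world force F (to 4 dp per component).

Δv = v₁−v₀ = (0.03733333, -0.07733333, 0.08000000)
applied force F = (1.4000, -2.9000, 3.0000)

F = (1.4000, -2.9000, 3.0000)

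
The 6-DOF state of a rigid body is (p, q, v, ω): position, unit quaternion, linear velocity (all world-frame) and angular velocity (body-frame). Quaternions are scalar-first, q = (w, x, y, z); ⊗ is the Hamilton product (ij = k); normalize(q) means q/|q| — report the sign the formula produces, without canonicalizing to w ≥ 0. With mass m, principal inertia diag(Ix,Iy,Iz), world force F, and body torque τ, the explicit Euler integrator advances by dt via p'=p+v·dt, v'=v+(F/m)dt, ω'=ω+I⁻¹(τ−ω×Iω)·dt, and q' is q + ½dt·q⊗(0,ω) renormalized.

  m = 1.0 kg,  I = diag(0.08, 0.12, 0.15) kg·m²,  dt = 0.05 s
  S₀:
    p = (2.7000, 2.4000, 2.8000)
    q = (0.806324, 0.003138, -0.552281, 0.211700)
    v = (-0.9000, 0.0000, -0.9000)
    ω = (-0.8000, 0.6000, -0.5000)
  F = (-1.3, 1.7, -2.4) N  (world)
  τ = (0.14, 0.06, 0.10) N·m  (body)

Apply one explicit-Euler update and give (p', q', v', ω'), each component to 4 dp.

new position p' = (2.6550, 2.4000, 2.7550)
v' = v + a·dt = (-0.9650, 0.0850, -1.0200)
precession coupling ω×(Iω) = (-0.0090, -0.0280, -0.0192)
α = I⁻¹(τ − ω×Iω) = (1.8625, 0.7333, 0.7947)
ω + α·dt = (-0.7069, 0.6367, -0.4603)
q⊗(0,ω) = (0.4397290, -0.4959387, 0.3160034, -0.8431040)
q' = normalize(q + ½dt·q⊗(0,ω)) = (0.8170, -0.0093, -0.5442, 0.1905)

p' = (2.6550, 2.4000, 2.7550)
q' = (0.8170, -0.0093, -0.5442, 0.1905)
v' = (-0.9650, 0.0850, -1.0200)
ω' = (-0.7069, 0.6367, -0.4603)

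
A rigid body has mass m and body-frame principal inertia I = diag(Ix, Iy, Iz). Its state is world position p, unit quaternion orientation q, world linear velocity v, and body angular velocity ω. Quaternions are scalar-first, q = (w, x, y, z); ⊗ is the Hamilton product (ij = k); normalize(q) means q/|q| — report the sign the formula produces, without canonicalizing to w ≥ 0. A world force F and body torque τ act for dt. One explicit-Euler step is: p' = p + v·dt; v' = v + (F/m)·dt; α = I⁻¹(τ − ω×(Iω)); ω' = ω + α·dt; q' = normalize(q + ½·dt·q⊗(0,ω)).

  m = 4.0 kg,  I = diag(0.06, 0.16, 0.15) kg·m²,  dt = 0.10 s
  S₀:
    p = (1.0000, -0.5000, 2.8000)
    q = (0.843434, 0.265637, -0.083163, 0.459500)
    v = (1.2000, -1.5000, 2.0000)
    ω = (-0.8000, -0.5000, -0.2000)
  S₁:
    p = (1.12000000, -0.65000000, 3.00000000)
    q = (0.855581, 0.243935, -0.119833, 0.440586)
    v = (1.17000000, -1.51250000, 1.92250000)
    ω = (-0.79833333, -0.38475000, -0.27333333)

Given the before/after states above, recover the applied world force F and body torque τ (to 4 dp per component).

F = (-1.2000, -0.5000, -3.1000)
τ = (0.0000, 0.1700, -0.0700)

Δv = v₁−v₀ = (-0.03000000, -0.01250000, -0.07750000)
m·(v₁−v₀)/dt = (-1.2000, -0.5000, -3.1000)
Δω = ω₁−ω₀ = (0.00166667, 0.11525000, -0.07333333)
precession coupling = (-0.0010, -0.0144, 0.0400)
I·α + gyro = (0.0000, 0.1700, -0.0700)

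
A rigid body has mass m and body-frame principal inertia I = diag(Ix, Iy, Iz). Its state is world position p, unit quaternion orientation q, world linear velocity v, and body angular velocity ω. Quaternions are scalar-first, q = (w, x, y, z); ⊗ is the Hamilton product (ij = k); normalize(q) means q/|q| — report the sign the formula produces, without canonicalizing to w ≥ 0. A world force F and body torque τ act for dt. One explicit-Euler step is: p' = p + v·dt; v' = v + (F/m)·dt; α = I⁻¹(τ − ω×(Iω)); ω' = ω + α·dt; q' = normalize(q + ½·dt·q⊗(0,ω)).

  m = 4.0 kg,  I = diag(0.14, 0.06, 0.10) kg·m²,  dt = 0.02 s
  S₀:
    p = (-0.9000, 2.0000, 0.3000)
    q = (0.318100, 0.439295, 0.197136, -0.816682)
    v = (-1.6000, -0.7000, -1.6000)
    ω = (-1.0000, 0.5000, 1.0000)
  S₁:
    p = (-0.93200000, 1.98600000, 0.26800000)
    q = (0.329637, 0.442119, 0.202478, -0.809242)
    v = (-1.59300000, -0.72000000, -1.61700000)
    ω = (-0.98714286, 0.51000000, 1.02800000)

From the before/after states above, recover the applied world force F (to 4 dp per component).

velocity change Δv = (0.00700000, -0.02000000, -0.01700000)
F = m·Δv/dt = (1.4000, -4.0000, -3.4000)

F = (1.4000, -4.0000, -3.4000)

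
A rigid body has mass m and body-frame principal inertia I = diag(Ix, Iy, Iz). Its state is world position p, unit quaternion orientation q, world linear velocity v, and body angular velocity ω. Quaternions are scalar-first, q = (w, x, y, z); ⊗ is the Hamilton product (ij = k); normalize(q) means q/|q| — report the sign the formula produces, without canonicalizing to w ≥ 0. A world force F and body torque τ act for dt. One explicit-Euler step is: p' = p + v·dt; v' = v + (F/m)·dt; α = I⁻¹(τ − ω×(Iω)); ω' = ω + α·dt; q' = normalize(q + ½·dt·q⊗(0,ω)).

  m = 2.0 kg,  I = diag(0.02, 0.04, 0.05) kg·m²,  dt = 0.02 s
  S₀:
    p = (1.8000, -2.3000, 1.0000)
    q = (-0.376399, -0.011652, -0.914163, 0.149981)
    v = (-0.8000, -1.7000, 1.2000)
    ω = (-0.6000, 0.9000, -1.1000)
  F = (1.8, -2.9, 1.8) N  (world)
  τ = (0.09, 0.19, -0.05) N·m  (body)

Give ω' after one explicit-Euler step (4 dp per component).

ω' = (-0.5001, 1.0049, -1.1157)

(τ − ω×Iω)/I = (4.9950, 5.2450, -0.7840)
ω' = ω + α·dt = (-0.5001, 1.0049, -1.1157)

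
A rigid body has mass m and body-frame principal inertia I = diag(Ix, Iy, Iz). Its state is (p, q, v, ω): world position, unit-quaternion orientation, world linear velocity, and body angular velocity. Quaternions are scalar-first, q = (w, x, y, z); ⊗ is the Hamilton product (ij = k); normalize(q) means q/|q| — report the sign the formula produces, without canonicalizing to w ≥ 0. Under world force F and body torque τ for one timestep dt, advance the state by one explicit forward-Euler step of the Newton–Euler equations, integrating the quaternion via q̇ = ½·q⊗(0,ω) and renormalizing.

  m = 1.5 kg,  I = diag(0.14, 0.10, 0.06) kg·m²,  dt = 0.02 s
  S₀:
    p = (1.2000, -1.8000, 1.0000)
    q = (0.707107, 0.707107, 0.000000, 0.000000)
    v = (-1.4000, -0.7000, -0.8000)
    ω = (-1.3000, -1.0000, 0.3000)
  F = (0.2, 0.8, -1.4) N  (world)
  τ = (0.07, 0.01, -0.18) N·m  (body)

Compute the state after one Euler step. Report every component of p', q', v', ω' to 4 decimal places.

α = I⁻¹(τ − ω×Iω) = (0.4143, 0.4120, -2.1333)
new body rate ω' = (-1.2917, -0.9918, 0.2573)
Hamilton product q⊗(0,ω) = (0.9192391, -0.9192391, -0.9192391, -0.4949749)
q' = normalize(q + ½dt·q⊗(0,ω)) = (0.7162, 0.6978, -0.0092, -0.0049)
a = (0.1333, 0.5333, -0.9333)
p' = p + v·dt = (1.1720, -1.8140, 0.9840)
v' = v + a·dt = (-1.3973, -0.6893, -0.8187)

p' = (1.1720, -1.8140, 0.9840)
q' = (0.7162, 0.6978, -0.0092, -0.0049)
v' = (-1.3973, -0.6893, -0.8187)
ω' = (-1.2917, -0.9918, 0.2573)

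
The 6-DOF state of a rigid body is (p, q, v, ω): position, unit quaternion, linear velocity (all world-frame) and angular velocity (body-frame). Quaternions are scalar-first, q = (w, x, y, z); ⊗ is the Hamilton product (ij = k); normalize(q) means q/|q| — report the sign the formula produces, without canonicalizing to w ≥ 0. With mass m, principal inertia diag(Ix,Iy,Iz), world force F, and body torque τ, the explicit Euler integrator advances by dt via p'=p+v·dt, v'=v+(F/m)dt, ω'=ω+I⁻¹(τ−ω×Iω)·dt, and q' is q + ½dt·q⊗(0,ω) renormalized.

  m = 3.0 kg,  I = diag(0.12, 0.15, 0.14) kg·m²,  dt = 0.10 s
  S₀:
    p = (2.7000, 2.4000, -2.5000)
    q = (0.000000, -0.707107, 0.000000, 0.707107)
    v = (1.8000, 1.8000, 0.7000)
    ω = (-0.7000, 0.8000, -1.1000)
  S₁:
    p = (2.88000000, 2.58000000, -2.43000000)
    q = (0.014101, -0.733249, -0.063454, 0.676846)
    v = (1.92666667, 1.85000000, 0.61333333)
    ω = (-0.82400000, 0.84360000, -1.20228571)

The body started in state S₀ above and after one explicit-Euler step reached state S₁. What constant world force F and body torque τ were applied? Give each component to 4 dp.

F = (3.8000, 1.5000, -2.6000)
τ = (-0.1400, 0.0500, -0.1600)

rate change Δω = (-0.12400000, 0.04360000, -0.10228571)
applied torque τ = (-0.1400, 0.0500, -0.1600)
v₁ − v₀ = (0.12666667, 0.05000000, -0.08666667)
applied force F = (3.8000, 1.5000, -2.6000)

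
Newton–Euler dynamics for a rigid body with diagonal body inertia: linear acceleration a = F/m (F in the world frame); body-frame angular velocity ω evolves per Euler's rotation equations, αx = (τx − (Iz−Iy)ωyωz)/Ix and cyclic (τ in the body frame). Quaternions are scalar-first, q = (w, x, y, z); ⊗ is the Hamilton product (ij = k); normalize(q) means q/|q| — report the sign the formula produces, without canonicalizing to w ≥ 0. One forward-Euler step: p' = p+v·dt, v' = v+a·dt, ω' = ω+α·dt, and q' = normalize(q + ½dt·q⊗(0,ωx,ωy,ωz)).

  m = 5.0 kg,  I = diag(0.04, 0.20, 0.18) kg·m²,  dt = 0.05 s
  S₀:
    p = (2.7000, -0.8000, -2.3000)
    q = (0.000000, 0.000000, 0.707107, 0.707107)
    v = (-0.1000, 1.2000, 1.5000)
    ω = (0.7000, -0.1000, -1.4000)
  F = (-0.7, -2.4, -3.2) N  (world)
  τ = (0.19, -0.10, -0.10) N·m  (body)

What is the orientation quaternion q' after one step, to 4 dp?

q' = (0.0265, -0.0230, 0.7189, 0.6942)

q⊗(0,ω) = (1.0606605, -0.9192391, 0.4949749, -0.4949749)
q + ½dt·q⊗(0,ω), renormalized = (0.0265, -0.0230, 0.7189, 0.6942)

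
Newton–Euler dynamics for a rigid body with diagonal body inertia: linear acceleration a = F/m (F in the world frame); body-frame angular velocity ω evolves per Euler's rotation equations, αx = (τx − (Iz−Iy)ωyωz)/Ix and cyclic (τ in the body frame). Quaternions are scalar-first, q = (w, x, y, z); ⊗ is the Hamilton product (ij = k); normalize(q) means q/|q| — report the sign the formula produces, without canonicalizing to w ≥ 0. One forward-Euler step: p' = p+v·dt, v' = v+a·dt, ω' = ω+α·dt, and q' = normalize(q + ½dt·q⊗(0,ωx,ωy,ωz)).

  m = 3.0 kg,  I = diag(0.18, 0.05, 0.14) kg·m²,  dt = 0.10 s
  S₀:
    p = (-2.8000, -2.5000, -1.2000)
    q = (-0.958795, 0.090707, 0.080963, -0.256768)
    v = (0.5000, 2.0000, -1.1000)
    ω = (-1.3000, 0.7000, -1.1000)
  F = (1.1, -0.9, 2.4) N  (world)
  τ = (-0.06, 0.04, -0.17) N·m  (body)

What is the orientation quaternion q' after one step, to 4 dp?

q⊗(0,ω) = (-0.2211998, 1.3371118, -0.2375804, 1.2234213)
q' = normalize(q + ½dt·q⊗(0,ω)) = (-0.9658, 0.1569, 0.0688, -0.1948)

q' = (-0.9658, 0.1569, 0.0688, -0.1948)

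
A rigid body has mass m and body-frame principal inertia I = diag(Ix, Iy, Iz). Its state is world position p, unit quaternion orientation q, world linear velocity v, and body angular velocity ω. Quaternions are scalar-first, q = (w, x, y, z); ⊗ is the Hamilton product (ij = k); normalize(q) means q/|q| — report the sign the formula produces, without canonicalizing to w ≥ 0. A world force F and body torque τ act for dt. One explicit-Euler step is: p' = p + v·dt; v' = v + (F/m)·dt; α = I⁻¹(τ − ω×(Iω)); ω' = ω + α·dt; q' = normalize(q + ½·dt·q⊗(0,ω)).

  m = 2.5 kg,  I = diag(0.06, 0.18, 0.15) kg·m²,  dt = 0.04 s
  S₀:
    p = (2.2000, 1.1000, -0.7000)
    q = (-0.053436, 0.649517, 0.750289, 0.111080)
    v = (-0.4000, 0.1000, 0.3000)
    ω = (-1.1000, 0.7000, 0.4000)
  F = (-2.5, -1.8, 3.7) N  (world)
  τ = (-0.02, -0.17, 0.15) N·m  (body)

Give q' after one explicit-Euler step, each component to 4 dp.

q' = (-0.0505, 0.6549, 0.7416, 0.1362)

2q̇ = q⊗(0,ω) = (0.1448344, 0.2811392, -0.4194000, 1.2586054)
q' = normalize(q + ½dt·q⊗(0,ω)) = (-0.0505, 0.6549, 0.7416, 0.1362)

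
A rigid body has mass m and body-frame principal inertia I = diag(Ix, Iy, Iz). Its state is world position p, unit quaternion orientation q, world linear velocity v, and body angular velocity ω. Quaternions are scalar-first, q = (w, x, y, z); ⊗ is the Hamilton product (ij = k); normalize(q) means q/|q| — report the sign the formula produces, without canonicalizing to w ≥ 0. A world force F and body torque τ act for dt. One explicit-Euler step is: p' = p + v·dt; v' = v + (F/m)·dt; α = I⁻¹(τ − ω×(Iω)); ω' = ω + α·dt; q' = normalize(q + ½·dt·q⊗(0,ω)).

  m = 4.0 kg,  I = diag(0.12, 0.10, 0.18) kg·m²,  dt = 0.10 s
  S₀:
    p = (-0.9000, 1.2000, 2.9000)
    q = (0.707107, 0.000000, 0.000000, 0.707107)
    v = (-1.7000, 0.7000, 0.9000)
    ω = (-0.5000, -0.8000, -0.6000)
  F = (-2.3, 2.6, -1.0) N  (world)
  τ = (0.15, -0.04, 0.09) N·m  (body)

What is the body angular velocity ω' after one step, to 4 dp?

ω' = (-0.4070, -0.8220, -0.5456)

ω×(Iω) gyroscopic = (0.0384, -0.0180, -0.0080)
(τ − ω×Iω)/I = (0.9300, -0.2200, 0.5444)
ω + α·dt = (-0.4070, -0.8220, -0.5456)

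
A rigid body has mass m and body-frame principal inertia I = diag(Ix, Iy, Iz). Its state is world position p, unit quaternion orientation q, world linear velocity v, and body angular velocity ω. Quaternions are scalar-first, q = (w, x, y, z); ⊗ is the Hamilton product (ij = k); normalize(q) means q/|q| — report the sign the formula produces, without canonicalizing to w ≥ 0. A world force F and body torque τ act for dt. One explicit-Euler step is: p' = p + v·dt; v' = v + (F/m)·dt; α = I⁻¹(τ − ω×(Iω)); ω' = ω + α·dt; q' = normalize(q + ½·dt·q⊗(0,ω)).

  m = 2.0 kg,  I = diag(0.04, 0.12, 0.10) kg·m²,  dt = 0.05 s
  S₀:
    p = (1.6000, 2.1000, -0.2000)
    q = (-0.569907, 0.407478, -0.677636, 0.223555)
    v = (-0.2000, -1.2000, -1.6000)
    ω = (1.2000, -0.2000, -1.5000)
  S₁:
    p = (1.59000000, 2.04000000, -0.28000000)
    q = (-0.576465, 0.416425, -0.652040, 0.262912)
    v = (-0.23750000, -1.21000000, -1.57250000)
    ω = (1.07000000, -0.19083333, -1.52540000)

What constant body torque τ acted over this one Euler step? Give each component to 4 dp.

Δω = ω₁−ω₀ = (-0.13000000, 0.00916667, -0.02540000)
ω₀×(Iω₀) = (-0.0060, 0.1080, -0.0192)
τ = I·(Δω/dt) + ω₀×(Iω₀) = (-0.1100, 0.1300, -0.0700)

τ = (-0.1100, 0.1300, -0.0700)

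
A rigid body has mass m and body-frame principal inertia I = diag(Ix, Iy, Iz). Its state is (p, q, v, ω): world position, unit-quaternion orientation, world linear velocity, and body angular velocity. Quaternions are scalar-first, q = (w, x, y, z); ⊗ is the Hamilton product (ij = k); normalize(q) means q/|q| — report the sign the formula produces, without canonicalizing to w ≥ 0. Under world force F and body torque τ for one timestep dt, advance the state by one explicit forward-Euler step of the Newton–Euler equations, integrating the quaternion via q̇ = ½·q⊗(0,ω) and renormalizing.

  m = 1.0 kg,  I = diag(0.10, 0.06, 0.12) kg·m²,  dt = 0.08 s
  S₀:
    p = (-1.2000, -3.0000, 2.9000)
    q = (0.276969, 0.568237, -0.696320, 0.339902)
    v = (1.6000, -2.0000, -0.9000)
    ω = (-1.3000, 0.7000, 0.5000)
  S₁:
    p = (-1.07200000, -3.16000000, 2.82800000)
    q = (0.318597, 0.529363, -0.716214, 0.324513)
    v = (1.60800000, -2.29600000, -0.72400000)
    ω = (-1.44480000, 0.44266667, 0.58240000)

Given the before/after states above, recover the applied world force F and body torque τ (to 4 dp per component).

F = (0.1000, -3.7000, 2.2000)
τ = (-0.1600, -0.1800, 0.1600)

rate change Δω = (-0.14480000, -0.25733333, 0.08240000)
I·α + gyro = (-0.1600, -0.1800, 0.1600)
v₁ − v₀ = (0.00800000, -0.29600000, 0.17600000)
applied force F = (0.1000, -3.7000, 2.2000)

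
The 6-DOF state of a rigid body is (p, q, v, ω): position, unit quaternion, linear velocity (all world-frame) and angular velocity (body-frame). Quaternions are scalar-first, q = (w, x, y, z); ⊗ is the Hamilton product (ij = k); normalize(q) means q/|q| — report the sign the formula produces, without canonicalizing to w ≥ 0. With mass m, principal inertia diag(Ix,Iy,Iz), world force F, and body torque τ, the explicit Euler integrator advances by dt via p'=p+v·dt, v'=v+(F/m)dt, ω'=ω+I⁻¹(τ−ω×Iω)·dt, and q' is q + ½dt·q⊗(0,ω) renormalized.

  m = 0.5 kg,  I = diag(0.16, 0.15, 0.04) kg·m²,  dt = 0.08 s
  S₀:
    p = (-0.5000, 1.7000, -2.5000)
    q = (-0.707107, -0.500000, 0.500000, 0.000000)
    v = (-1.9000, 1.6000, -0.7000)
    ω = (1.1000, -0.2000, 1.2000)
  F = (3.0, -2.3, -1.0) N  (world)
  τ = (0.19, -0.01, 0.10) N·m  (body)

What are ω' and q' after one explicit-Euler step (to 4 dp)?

angular accel α = (1.0225, -1.1227, 2.4450)
new body rate ω' = (1.1818, -0.2898, 1.3956)
2q̇ = q⊗(0,ω) = (0.6500000, -0.1778177, 0.7414214, -1.2985284)
updated quaternion q' = (-0.6796, -0.5060, 0.5285, -0.0518)

ω' = (1.1818, -0.2898, 1.3956)
q' = (-0.6796, -0.5060, 0.5285, -0.0518)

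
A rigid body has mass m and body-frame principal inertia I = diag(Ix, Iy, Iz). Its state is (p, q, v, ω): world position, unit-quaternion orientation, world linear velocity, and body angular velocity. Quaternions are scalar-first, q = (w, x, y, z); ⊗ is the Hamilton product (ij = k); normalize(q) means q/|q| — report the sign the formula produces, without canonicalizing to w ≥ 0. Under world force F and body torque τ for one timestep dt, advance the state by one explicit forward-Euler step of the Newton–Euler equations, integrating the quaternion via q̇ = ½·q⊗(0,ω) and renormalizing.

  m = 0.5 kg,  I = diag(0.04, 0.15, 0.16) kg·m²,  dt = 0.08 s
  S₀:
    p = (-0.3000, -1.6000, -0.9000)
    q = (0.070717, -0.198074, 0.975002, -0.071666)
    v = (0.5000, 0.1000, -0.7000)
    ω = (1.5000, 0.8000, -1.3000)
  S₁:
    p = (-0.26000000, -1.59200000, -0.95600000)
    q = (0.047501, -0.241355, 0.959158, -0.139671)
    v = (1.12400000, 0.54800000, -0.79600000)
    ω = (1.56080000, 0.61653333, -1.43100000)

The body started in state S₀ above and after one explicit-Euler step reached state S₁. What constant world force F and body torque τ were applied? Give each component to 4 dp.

F = (3.9000, 2.8000, -0.6000)
τ = (0.0200, -0.1100, -0.1300)

ω₁ − ω₀ = (0.06080000, -0.18346667, -0.13100000)
I·α + gyro = (0.0200, -0.1100, -0.1300)
v₁ − v₀ = (0.62400000, 0.44800000, -0.09600000)
F = m·Δv/dt = (3.9000, 2.8000, -0.6000)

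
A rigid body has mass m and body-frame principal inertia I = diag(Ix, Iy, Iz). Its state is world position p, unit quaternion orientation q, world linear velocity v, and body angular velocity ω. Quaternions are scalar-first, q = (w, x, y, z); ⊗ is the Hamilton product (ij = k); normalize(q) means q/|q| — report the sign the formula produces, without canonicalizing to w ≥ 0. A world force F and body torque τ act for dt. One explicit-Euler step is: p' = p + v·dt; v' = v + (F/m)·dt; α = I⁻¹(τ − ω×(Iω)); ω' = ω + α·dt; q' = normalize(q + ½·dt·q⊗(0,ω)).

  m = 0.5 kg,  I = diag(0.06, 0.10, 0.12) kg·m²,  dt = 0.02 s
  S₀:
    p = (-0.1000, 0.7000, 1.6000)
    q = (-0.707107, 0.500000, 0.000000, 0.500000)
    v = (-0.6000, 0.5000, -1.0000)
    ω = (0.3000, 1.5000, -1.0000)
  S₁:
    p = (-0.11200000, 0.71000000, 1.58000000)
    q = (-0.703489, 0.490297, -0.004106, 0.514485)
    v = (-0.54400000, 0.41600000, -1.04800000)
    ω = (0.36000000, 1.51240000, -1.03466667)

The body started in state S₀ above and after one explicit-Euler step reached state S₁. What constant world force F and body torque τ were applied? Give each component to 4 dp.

F = (1.4000, -2.1000, -1.2000)
τ = (0.1500, 0.0800, -0.1900)

ω₁ − ω₀ = (0.06000000, 0.01240000, -0.03466667)
applied torque τ = (0.1500, 0.0800, -0.1900)
Δv = v₁−v₀ = (0.05600000, -0.08400000, -0.04800000)
m·(v₁−v₀)/dt = (1.4000, -2.1000, -1.2000)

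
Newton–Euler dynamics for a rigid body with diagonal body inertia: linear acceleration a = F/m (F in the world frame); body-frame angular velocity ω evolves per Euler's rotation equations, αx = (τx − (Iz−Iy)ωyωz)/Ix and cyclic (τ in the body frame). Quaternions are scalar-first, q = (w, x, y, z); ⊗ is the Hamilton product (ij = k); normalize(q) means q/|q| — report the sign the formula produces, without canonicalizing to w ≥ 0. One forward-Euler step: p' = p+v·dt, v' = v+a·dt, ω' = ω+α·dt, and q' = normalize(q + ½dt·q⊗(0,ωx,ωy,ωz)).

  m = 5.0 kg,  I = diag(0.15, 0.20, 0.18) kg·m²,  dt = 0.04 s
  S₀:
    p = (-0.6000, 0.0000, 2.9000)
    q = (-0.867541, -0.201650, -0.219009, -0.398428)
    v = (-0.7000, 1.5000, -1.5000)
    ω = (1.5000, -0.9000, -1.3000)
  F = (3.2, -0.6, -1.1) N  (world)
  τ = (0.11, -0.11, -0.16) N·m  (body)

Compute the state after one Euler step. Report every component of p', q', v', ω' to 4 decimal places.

new position p' = (-0.6280, 0.0600, 2.8400)
new velocity v' = (-0.6744, 1.4952, -1.5088)
gyro term ω×Iω = (-0.0234, 0.0585, -0.0675)
α = I⁻¹(τ − ω×Iω) = (0.8893, -0.8425, -0.5139)
ω + α·dt = (1.5356, -0.9337, -1.3206)
2q̇ = q⊗(0,ω) = (-0.4125895, -1.3751850, -0.0790001, 1.6378018)
q + ½dt·q⊗(0,ω), renormalized = (-0.8750, -0.2289, -0.2204, -0.3653)

p' = (-0.6280, 0.0600, 2.8400)
q' = (-0.8750, -0.2289, -0.2204, -0.3653)
v' = (-0.6744, 1.4952, -1.5088)
ω' = (1.5356, -0.9337, -1.3206)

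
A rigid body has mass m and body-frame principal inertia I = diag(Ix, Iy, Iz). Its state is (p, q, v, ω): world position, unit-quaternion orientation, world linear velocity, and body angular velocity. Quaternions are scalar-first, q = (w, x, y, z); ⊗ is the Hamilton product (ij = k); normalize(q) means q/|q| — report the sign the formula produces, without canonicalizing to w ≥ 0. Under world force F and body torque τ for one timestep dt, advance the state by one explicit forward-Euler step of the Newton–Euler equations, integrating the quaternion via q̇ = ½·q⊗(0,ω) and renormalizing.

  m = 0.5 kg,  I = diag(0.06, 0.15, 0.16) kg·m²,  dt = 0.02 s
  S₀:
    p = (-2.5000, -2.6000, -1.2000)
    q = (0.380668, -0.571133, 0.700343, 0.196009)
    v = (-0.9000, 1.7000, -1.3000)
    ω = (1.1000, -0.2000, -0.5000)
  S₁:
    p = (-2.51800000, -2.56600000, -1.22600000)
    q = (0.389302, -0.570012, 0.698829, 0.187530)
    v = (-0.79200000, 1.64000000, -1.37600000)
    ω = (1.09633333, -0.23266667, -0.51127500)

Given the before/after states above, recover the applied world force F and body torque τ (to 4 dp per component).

Δω = ω₁−ω₀ = (-0.00366667, -0.03266667, -0.01127500)
τ = I·(Δω/dt) + ω₀×(Iω₀) = (-0.0100, -0.1900, -0.1100)
v₁ − v₀ = (0.10800000, -0.06000000, -0.07600000)
applied force F = (2.7000, -1.5000, -1.9000)

F = (2.7000, -1.5000, -1.9000)
τ = (-0.0100, -0.1900, -0.1100)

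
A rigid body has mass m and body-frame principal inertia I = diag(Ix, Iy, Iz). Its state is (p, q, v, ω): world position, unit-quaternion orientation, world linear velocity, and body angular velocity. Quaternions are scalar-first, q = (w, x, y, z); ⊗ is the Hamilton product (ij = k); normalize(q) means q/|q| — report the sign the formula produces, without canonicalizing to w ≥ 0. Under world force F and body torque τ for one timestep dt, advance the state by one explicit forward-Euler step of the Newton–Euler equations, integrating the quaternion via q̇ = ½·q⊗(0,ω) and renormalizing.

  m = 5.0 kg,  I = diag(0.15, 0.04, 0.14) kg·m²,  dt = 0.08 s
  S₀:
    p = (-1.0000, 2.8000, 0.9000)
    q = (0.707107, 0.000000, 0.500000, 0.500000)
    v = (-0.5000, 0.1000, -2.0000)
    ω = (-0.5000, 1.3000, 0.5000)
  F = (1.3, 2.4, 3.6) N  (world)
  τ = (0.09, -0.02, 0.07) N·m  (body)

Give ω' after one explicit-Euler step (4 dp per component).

ω' = (-0.4867, 1.2650, 0.4991)

gyro term ω×Iω = (0.0650, -0.0025, 0.0715)
(τ − ω×Iω)/I = (0.1667, -0.4375, -0.0107)
new body rate ω' = (-0.4867, 1.2650, 0.4991)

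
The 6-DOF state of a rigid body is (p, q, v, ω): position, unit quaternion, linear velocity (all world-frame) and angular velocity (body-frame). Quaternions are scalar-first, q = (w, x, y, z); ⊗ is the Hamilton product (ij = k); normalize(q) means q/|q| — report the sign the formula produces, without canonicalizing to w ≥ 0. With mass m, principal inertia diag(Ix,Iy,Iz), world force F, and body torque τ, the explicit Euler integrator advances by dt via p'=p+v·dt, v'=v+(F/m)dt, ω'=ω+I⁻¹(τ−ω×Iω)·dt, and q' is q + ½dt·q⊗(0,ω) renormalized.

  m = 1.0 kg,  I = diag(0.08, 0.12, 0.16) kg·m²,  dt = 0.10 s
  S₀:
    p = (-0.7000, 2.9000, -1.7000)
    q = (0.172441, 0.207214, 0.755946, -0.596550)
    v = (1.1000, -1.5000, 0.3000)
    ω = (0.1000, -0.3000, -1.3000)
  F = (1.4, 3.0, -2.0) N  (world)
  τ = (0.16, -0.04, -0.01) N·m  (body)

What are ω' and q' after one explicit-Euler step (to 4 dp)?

ω' = (0.2805, -0.3420, -1.3055)
q' = (0.1436, 0.1497, 0.7621, -0.6133)

precession coupling ω×(Iω) = (0.0156, 0.0104, -0.0012)
α = I⁻¹(τ − ω×Iω) = (1.8050, -0.4200, -0.0550)
new body rate ω' = (0.2805, -0.3420, -1.3055)
2q̇ = q⊗(0,ω) = (-0.5694526, -1.1444507, 0.1579909, -0.3619321)
q' = normalize(q + ½dt·q⊗(0,ω)) = (0.1436, 0.1497, 0.7621, -0.6133)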